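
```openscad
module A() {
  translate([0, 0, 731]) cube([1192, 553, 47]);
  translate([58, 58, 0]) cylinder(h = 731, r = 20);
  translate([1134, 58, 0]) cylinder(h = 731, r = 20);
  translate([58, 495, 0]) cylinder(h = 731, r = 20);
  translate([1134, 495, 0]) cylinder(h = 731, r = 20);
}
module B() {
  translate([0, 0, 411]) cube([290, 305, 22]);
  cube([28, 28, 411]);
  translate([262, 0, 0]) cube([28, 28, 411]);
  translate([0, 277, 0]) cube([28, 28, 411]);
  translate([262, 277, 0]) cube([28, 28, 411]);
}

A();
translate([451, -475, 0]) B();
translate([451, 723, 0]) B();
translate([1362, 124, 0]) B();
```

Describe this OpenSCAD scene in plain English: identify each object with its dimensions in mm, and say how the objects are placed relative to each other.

A is a rectangular dining table. The top is 1192×553×47 mm with its upper surface at z = 778 mm. It stands on four round legs of 40 mm diameter, each leg's bounding box inset 38 mm from the nearest pair of top edges, running from the floor to the underside of the top.

B is a simple wooden stool: a rectangular seat 290 mm (x) by 305 mm (y), 22 mm thick, top face at z = 433 mm, on four square legs, each 28×28 mm in cross-section. The legs rest on z = 0, each flush with a corner of the seat.

Three stools sit around the table at the −y, +y, +x sides.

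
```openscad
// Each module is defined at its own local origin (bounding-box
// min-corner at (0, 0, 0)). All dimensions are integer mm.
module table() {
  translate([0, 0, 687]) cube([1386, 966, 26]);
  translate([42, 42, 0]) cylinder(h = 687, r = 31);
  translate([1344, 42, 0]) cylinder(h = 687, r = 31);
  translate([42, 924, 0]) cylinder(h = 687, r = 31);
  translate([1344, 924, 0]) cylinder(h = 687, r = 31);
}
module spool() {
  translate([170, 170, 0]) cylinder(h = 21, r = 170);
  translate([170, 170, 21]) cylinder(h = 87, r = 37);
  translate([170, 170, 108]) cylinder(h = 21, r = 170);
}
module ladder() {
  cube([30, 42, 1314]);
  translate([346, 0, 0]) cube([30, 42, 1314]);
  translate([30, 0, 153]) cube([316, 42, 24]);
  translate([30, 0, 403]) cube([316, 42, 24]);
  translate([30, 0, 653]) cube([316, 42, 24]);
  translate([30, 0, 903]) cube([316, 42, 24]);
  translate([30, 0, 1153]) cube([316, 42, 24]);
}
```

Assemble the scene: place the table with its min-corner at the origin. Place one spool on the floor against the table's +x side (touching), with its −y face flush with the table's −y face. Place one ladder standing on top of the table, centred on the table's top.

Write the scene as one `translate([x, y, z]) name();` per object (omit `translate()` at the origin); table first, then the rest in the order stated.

table();
translate([1386, 0, 0]) spool();
translate([505, 462, 713]) ladder();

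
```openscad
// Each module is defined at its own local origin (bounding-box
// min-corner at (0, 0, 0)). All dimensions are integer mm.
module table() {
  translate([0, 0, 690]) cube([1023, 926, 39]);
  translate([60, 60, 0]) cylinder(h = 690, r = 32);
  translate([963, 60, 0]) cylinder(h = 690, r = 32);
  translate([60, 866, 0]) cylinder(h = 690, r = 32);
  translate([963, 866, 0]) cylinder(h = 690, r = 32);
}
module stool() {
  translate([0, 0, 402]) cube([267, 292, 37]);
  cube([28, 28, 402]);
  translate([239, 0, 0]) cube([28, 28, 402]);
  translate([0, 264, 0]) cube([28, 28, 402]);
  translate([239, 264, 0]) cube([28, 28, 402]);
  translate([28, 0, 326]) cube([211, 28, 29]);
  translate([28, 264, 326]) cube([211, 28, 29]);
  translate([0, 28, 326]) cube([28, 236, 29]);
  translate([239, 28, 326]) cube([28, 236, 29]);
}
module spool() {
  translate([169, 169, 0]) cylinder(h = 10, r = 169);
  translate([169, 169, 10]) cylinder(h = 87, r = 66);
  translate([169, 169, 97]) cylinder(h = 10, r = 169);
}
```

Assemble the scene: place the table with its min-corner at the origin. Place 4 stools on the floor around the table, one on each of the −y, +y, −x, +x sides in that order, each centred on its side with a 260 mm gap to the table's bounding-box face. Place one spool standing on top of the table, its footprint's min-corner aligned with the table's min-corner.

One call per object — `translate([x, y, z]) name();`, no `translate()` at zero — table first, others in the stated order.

table();
translate([378, -552, 0]) stool();
translate([378, 1186, 0]) stool();
translate([-527, 317, 0]) stool();
translate([1283, 317, 0]) stool();
translate([0, 0, 729]) spool();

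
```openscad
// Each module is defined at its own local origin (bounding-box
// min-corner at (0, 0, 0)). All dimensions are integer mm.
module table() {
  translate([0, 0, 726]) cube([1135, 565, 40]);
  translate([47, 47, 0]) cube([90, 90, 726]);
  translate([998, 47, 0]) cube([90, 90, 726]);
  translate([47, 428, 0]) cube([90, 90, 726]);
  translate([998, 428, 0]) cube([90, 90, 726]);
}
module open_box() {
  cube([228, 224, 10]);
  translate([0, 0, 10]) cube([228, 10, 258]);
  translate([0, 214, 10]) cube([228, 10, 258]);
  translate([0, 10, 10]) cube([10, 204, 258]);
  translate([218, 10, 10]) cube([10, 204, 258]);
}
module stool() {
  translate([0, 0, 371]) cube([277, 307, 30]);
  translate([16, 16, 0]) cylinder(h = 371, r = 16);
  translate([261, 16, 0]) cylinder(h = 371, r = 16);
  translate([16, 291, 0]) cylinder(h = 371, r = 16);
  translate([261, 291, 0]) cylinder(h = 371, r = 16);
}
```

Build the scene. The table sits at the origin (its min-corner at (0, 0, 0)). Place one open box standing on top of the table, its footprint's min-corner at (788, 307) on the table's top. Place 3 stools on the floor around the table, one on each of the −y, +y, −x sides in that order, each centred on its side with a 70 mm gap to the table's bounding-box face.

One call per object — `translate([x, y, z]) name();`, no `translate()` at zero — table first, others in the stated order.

table();
translate([788, 307, 766]) open_box();
translate([429, -377, 0]) stool();
translate([429, 635, 0]) stool();
translate([-347, 129, 0]) stool();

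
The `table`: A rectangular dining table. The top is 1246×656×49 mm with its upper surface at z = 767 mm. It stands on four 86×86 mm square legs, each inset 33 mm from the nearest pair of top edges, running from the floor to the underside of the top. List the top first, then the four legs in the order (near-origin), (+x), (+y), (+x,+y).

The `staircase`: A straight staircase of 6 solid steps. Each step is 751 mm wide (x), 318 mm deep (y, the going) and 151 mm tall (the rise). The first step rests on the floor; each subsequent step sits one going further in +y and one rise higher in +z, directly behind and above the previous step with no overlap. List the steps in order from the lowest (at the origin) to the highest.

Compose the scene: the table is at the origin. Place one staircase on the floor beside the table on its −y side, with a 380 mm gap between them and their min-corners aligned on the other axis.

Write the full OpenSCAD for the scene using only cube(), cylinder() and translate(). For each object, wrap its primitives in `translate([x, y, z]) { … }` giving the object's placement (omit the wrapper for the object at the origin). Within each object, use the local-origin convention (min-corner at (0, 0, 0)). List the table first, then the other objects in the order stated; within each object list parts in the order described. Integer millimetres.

translate([0, 0, 718]) cube([1246, 656, 49]);
translate([33, 33, 0]) cube([86, 86, 718]);
translate([1127, 33, 0]) cube([86, 86, 718]);
translate([33, 537, 0]) cube([86, 86, 718]);
translate([1127, 537, 0]) cube([86, 86, 718]);
translate([0, -2288, 0]) {
  cube([751, 318, 151]);
  translate([0, 318, 151]) cube([751, 318, 151]);
  translate([0, 636, 302]) cube([751, 318, 151]);
  translate([0, 954, 453]) cube([751, 318, 151]);
  translate([0, 1272, 604]) cube([751, 318, 151]);
  translate([0, 1590, 755]) cube([751, 318, 151]);
}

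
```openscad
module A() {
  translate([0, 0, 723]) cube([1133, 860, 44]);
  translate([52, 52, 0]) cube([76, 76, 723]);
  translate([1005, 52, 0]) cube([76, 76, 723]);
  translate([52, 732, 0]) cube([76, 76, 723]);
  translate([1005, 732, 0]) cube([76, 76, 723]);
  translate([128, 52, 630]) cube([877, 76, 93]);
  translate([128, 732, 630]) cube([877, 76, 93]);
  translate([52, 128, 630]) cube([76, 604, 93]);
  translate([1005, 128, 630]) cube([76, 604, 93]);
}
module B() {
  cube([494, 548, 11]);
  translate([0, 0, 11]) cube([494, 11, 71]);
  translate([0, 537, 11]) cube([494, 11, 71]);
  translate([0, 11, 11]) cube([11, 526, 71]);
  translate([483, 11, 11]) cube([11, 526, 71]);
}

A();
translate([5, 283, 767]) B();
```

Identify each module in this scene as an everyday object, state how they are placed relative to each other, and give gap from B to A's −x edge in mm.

A is a table. B is an open box. The open box is on top of the table. The gap from the open box to the table's −x edge is 5 mm.

The open box's min-x is at 5; the table's min-x is 0; gap = 5 mm.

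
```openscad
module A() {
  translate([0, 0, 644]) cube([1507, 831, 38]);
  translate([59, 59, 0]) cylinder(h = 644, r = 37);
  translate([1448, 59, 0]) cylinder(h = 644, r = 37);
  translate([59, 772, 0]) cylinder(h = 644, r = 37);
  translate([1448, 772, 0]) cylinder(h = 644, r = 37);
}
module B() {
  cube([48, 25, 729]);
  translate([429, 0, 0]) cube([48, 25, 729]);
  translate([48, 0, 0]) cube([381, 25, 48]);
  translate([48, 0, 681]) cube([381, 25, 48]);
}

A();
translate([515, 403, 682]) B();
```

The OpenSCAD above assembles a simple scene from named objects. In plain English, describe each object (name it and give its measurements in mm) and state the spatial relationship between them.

A is a rectangular dining table. The top is 1507×831×38 mm with its upper surface at z = 682 mm. It stands on four round legs of 74 mm diameter, each leg's bounding box inset 22 mm from the nearest pair of top edges, running from the floor to the underside of the top.

B is a rectangular picture frame lying in the x–z plane (depth along y). The opening is 381 mm wide (x) by 633 mm tall (z), surrounded by a border 48 mm wide on all four sides. The frame is 25 mm deep and is made of two full-height vertical stiles with two horizontal rails fitted between them.

The picture frame is on top of the table, centred.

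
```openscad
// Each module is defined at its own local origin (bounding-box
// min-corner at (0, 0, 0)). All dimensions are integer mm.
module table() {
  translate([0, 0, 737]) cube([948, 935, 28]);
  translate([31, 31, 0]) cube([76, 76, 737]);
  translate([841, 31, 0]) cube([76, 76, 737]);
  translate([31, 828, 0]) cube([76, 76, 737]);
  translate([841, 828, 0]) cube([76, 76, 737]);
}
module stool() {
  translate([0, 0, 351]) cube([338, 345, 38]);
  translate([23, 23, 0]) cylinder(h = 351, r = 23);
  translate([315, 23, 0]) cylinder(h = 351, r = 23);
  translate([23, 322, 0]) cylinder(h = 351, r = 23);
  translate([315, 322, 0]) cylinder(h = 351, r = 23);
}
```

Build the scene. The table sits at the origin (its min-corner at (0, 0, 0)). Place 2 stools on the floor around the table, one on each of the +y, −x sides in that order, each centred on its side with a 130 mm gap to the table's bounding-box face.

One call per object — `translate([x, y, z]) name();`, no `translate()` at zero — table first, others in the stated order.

table();
translate([305, 1065, 0]) stool();
translate([-468, 295, 0]) stool();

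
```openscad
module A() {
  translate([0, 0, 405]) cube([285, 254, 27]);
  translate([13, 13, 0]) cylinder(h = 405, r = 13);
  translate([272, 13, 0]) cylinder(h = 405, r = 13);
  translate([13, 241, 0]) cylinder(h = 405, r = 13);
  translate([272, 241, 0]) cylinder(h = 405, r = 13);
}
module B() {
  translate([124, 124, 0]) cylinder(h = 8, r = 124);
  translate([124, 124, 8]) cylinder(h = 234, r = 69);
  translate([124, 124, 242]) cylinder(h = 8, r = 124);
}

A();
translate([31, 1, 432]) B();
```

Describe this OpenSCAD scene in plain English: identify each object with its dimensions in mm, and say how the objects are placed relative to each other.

A is a four-legged stool. The seat is 285×254 mm, 27 mm thick, top at z = 432 mm. It stands on four round legs, each 26 mm in diameter, from z = 0 to the seat underside, each leg's axis is inset half a diameter from the nearest pair of seat edges (so the leg's bounding box is flush with the corner).

B is a spool: two coaxial disc flanges of radius 124 mm and thickness 8 mm, joined by a core cylinder of radius 69 mm and height 234 mm. The lower flange rests on z = 0 and the three cylinders share a vertical axis.

The spool is on top of the stool.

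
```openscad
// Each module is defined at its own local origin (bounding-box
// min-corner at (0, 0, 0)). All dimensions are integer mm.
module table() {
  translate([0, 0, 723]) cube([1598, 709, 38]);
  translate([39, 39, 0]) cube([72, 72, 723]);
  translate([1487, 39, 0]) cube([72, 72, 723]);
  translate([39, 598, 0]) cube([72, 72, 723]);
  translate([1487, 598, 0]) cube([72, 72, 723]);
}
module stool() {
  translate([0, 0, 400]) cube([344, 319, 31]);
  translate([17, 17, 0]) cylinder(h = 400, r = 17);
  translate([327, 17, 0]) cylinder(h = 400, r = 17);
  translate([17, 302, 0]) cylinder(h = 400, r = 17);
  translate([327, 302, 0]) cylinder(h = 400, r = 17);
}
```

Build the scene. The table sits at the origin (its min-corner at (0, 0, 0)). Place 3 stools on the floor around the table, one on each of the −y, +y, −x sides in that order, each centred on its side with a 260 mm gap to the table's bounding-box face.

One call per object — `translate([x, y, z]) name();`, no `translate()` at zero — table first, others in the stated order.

table();
translate([627, -579, 0]) stool();
translate([627, 969, 0]) stool();
translate([-604, 195, 0]) stool();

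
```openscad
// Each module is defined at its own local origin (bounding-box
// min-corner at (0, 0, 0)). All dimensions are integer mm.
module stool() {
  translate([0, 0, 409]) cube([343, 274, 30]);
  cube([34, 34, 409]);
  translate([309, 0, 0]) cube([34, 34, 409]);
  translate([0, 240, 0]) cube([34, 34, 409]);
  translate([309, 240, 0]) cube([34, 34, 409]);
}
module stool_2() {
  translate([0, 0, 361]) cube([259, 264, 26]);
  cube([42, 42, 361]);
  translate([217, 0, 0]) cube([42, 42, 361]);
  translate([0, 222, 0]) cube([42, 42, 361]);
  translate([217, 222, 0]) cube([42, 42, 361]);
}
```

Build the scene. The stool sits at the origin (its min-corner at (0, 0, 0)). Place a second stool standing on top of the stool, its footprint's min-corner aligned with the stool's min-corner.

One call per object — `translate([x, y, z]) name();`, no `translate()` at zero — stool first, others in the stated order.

stool();
translate([0, 0, 439]) stool_2();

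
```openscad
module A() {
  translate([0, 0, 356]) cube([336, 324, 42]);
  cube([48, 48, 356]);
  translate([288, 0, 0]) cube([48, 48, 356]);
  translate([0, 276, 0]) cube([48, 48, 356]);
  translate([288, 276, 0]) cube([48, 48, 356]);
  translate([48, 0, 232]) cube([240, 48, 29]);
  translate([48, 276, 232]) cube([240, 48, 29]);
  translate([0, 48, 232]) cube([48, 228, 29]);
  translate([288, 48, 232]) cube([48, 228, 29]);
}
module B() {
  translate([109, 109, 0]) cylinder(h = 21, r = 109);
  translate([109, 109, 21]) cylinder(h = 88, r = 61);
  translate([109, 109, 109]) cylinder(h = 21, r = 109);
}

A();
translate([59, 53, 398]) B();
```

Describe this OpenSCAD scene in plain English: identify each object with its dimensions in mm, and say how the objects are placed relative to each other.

A is a simple wooden stool: a rectangular seat 336 mm (x) by 324 mm (y), 42 mm thick, top face at z = 398 mm, on four square legs, each 48×48 mm in cross-section. The legs rest on z = 0, each flush with a corner of the seat. Four stretchers, 48 mm wide and 29 mm tall, connect adjacent legs with their undersides at z = 232 mm, each running between the inner faces of the legs it joins and aligned with the legs' outer faces on the other axis.

B is a spool: two coaxial disc flanges of radius 109 mm and thickness 21 mm, joined by a core cylinder of radius 61 mm and height 88 mm. The lower flange rests on z = 0 and the three cylinders share a vertical axis.

The spool is on top of the stool, centred.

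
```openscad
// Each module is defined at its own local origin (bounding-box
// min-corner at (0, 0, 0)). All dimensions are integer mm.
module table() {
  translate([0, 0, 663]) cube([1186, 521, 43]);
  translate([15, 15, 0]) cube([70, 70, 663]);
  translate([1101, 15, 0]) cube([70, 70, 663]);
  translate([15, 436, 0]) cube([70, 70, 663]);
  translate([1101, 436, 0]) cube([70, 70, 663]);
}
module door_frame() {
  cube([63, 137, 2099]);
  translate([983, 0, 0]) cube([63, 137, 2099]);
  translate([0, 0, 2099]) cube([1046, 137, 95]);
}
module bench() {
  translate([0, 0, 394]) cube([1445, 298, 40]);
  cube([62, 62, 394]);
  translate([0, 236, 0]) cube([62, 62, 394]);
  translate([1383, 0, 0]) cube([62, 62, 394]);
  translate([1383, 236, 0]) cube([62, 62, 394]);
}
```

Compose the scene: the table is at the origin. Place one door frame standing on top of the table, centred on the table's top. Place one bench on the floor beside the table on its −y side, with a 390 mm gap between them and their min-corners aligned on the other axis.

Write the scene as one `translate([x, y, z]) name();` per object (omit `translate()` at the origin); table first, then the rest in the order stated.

table();
translate([70, 192, 706]) door_frame();
translate([0, -688, 0]) bench();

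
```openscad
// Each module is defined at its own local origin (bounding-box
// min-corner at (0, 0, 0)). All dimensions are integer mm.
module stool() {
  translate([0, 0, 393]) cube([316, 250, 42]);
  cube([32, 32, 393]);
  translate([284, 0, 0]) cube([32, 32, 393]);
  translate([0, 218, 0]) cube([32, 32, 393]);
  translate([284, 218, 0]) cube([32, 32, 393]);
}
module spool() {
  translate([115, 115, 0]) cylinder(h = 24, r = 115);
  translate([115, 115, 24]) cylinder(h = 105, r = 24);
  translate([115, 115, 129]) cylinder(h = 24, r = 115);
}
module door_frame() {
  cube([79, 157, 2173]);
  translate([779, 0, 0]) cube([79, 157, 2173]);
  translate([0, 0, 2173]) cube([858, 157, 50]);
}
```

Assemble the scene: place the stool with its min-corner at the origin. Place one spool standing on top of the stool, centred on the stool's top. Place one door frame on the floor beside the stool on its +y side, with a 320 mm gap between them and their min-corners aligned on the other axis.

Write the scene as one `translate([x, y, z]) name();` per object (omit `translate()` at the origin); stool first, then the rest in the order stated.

stool();
translate([43, 10, 435]) spool();
translate([0, 570, 0]) door_frame();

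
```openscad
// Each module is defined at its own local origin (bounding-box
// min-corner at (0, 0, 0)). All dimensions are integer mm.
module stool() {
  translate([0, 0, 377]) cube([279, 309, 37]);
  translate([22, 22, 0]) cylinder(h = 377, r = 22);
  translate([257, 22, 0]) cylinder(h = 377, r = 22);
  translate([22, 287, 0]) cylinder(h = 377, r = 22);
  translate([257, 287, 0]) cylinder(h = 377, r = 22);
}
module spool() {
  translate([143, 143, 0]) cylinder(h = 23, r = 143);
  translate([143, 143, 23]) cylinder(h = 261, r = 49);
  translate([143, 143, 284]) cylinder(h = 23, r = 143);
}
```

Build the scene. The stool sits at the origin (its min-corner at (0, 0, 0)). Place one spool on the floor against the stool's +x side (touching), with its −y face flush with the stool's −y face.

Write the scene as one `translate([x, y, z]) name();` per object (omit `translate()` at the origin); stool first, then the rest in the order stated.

stool();
translate([279, 0, 0]) spool();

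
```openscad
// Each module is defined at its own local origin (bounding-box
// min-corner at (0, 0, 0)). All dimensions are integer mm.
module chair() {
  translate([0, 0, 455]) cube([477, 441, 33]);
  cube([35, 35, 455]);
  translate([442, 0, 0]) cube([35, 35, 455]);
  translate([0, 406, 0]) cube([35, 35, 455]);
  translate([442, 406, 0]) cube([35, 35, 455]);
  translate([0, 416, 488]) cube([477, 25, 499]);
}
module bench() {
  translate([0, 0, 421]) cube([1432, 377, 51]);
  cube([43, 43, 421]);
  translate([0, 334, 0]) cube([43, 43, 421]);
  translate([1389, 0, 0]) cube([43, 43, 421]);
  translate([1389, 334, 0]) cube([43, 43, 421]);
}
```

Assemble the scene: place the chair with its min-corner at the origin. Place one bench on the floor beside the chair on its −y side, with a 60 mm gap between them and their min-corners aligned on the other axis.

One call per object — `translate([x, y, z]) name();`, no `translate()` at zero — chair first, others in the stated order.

chair();
translate([0, -437, 0]) bench();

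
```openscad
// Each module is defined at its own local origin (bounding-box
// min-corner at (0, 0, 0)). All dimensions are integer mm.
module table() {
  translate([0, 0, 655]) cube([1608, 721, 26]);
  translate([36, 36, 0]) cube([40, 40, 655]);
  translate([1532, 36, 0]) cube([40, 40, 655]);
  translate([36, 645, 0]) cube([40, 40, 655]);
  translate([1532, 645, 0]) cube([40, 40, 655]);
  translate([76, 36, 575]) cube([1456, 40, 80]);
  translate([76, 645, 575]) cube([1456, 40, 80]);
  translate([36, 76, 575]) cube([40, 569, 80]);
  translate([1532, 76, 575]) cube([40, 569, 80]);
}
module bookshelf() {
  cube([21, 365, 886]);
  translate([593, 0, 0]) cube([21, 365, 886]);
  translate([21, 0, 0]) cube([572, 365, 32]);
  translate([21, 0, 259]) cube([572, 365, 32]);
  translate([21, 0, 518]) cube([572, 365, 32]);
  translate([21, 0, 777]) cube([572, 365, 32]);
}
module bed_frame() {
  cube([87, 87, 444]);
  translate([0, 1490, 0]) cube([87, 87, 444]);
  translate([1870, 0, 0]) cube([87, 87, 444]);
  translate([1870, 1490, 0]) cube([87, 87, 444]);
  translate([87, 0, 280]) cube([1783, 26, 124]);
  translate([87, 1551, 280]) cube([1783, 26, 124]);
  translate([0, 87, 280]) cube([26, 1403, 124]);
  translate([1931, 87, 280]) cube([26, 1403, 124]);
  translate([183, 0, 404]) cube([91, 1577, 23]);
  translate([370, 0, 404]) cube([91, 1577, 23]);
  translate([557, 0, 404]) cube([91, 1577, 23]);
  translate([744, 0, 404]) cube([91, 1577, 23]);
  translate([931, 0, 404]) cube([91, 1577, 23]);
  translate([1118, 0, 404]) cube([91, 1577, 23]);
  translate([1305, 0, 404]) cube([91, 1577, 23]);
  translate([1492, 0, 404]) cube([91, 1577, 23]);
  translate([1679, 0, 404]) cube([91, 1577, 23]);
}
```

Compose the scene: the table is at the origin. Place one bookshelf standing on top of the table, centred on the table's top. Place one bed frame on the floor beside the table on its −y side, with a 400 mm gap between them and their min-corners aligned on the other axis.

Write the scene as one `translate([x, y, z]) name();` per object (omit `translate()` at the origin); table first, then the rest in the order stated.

table();
translate([497, 178, 681]) bookshelf();
translate([0, -1977, 0]) bed_frame();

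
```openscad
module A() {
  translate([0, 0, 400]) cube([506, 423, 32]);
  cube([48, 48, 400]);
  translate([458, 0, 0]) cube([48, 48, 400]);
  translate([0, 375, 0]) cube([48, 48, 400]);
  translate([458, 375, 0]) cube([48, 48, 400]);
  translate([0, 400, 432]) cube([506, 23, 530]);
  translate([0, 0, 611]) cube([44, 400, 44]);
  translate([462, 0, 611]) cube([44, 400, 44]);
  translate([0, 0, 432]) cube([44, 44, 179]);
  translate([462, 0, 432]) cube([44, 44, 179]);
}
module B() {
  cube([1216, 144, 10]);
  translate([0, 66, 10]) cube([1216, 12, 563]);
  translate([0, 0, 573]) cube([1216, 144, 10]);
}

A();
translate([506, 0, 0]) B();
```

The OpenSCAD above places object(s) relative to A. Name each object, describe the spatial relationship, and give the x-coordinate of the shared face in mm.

A is a chair. B is an I-beam. The I-beam is against the chair's +x side, with their −y faces flush. The x-coordinate of the shared face is 506 mm.

The chair's +x face and the I-beam's −x face are both at x = 506 mm.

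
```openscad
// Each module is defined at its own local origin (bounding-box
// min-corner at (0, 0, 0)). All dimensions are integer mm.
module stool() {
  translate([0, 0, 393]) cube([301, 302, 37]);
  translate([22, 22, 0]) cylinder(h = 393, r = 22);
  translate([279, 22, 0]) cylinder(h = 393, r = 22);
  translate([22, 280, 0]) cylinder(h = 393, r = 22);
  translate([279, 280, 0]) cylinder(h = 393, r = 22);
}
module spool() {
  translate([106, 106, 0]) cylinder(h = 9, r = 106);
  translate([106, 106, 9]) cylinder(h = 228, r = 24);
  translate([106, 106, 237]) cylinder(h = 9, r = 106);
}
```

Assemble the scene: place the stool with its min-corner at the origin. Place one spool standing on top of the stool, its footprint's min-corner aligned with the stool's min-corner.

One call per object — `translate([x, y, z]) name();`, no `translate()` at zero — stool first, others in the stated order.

stool();
translate([0, 0, 430]) spool();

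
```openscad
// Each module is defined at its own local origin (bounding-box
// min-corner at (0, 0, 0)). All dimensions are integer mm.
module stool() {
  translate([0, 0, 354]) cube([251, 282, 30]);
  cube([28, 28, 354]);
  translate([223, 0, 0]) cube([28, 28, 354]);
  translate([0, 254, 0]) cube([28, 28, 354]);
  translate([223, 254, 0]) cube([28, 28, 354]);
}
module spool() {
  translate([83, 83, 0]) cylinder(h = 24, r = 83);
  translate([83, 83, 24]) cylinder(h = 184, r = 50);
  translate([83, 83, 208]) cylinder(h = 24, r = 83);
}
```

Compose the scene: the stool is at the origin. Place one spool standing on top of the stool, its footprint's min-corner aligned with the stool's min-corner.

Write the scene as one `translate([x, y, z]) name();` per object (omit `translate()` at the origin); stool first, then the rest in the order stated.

stool();
translate([0, 0, 384]) spool();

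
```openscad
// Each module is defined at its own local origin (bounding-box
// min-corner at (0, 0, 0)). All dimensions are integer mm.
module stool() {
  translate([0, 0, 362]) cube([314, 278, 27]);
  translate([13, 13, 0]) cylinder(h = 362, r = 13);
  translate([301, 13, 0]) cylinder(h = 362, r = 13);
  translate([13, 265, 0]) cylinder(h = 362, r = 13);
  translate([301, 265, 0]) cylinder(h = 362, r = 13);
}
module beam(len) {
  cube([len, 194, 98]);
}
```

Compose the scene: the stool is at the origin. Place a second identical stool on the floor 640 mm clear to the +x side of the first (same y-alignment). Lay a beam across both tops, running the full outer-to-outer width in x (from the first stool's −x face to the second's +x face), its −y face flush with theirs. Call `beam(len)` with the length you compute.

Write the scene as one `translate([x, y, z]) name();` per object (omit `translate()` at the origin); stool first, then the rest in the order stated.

stool();
translate([954, 0, 0]) stool();
translate([0, 0, 389]) beam(1268);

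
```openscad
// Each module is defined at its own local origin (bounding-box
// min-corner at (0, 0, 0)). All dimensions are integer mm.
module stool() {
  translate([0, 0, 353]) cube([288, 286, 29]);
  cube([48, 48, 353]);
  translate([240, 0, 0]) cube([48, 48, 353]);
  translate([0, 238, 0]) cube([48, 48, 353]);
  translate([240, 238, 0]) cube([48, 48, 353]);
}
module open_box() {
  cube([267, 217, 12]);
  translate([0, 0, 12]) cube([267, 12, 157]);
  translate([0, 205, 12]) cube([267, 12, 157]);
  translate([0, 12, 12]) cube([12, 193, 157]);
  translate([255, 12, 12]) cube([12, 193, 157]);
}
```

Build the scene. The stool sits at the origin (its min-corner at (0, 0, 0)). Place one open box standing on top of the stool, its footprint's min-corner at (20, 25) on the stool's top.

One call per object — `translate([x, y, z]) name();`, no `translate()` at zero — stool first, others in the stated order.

stool();
translate([20, 25, 382]) open_box();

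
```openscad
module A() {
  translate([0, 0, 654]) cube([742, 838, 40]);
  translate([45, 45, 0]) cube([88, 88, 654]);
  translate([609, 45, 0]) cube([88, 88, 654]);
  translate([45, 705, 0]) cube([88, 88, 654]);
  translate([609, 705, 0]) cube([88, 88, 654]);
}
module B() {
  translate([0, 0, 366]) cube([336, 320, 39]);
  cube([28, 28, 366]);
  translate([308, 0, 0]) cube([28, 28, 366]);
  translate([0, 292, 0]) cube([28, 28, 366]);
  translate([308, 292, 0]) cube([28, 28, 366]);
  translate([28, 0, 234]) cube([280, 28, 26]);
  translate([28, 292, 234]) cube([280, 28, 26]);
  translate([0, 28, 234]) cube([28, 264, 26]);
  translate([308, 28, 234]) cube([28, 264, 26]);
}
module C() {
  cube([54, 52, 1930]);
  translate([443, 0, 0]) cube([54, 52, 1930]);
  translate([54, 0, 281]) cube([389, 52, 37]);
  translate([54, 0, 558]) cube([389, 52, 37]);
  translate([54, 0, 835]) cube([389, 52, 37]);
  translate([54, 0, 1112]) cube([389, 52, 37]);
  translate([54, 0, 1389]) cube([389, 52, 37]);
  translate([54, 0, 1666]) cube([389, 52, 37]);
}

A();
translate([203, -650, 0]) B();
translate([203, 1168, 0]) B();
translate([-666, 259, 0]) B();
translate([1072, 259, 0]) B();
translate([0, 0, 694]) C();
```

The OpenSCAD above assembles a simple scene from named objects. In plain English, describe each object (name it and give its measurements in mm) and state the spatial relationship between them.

A is a table: top 742 mm (x) × 838 mm (y), 40 mm thick, upper face at z = 694 mm, on four 88×88 mm square legs, each inset 45 mm from the nearest pair of top edges, running from z = 0 to the bottom of the top.

B is a four-legged stool. The seat is a 336×320×39 mm slab whose top surface is at z = 405 mm; four square legs, each 28×28 mm in cross-section, run from the floor (z = 0) to the underside of the seat, each flush with a corner of the seat. Four stretchers, 28 mm wide and 26 mm tall, connect adjacent legs with their undersides at z = 234 mm, each running between the inner faces of the legs it joins and aligned with the legs' outer faces on the other axis.

C is a straight ladder. Two 54×52 mm vertical rails, 1930 mm tall, stand 497 mm apart (outside-to-outside) with their front faces coplanar on the −y side. 6 rungs, each 52 mm deep and 37 mm tall, span between the inner faces of the rails, front faces flush with the rails. The lowest rung's underside is at z = 281 mm and rungs are spaced 277 mm apart (underside to underside).

Four stools sit around the table at the −y, +y, −x, +x sides. The ladder is on top of the table.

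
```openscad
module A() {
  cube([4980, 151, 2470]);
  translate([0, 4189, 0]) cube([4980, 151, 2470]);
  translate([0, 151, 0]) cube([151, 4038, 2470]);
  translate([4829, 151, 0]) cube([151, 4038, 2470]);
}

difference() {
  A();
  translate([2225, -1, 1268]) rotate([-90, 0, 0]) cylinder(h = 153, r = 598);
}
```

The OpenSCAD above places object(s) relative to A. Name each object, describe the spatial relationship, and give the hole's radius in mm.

A is a house frame. The house frame has a circular hole through its front wall. The hole's radius is 598 mm.

The subtracted cylinder has r = 598 mm.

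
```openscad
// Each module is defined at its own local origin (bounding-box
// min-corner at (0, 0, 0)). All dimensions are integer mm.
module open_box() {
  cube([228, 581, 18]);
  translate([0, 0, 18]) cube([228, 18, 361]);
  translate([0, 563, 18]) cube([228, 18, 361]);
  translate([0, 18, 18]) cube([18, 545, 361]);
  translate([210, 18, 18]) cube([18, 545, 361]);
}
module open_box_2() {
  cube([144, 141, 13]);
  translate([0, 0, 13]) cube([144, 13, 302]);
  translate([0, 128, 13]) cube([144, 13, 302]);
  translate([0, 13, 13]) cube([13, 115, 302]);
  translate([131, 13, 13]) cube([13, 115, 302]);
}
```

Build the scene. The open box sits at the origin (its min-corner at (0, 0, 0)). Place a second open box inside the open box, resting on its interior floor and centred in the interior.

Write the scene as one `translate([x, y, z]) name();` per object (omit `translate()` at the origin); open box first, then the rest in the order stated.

open_box();
translate([42, 220, 18]) open_box_2();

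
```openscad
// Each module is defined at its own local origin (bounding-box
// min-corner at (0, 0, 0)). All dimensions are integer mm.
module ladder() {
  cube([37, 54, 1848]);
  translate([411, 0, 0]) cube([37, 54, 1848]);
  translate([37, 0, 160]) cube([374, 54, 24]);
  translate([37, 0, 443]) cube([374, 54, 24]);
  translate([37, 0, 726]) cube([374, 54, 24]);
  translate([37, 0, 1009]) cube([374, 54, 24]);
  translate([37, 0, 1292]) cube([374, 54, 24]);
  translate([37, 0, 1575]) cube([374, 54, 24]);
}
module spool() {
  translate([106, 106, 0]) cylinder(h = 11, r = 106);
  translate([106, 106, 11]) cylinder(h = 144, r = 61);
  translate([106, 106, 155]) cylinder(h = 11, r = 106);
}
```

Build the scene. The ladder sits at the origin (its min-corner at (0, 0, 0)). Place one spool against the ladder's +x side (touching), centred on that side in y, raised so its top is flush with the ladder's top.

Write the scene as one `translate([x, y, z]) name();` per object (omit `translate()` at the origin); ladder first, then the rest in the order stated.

ladder();
translate([448, -79, 1682]) spool();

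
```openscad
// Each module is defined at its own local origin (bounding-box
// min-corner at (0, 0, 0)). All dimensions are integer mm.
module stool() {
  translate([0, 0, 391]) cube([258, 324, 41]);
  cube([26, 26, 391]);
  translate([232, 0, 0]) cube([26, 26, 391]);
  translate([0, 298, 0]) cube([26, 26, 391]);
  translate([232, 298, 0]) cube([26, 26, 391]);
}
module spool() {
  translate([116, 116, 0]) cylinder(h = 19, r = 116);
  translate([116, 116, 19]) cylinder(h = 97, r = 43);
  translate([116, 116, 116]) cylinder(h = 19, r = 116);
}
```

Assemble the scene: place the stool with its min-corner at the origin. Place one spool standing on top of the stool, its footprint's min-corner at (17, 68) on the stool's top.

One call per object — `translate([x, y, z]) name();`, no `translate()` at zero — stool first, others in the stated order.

stool();
translate([17, 68, 432]) spool();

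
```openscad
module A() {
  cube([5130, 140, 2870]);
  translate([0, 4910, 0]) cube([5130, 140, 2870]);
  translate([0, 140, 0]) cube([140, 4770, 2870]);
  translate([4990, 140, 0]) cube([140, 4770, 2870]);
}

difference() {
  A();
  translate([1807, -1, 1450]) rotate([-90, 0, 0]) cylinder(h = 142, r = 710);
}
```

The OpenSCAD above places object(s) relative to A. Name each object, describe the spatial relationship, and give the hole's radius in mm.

A is a house frame. The house frame has a circular hole through its front wall. The hole's radius is 710 mm.

The subtracted cylinder has r = 710 mm.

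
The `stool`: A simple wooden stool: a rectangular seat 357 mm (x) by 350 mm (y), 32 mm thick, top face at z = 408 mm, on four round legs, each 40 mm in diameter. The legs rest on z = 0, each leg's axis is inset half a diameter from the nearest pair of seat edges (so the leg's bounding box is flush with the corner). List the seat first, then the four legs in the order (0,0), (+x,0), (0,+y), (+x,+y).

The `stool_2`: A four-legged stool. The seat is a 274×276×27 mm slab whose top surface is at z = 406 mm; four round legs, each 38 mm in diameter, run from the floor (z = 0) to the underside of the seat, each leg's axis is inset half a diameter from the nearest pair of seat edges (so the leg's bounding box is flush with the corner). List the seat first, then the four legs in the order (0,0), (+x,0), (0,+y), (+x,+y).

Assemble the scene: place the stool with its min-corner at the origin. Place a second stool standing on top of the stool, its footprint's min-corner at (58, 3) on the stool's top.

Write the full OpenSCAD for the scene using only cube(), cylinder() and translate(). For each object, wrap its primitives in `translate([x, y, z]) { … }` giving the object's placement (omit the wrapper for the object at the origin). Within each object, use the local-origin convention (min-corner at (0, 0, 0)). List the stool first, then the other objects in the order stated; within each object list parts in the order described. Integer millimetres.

translate([0, 0, 376]) cube([357, 350, 32]);
translate([20, 20, 0]) cylinder(h = 376, r = 20);
translate([337, 20, 0]) cylinder(h = 376, r = 20);
translate([20, 330, 0]) cylinder(h = 376, r = 20);
translate([337, 330, 0]) cylinder(h = 376, r = 20);
translate([58, 3, 408]) {
  translate([0, 0, 379]) cube([274, 276, 27]);
  translate([19, 19, 0]) cylinder(h = 379, r = 19);
  translate([255, 19, 0]) cylinder(h = 379, r = 19);
  translate([19, 257, 0]) cylinder(h = 379, r = 19);
  translate([255, 257, 0]) cylinder(h = 379, r = 19);
}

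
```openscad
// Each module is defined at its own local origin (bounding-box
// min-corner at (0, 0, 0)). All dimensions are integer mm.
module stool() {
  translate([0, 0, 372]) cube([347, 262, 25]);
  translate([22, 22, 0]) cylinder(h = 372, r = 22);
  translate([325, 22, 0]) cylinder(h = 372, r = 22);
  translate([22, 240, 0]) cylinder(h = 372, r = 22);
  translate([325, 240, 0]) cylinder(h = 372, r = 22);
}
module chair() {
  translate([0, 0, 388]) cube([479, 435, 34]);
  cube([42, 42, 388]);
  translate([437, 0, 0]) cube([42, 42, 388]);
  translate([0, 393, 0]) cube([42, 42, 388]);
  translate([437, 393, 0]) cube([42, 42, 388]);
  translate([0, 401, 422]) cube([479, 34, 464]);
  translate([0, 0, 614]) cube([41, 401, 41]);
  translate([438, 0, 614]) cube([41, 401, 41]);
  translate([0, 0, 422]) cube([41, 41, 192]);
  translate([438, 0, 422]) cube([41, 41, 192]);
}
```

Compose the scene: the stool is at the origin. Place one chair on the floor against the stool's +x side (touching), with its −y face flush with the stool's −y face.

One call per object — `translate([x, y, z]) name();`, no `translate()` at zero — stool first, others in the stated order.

stool();
translate([347, 0, 0]) chair();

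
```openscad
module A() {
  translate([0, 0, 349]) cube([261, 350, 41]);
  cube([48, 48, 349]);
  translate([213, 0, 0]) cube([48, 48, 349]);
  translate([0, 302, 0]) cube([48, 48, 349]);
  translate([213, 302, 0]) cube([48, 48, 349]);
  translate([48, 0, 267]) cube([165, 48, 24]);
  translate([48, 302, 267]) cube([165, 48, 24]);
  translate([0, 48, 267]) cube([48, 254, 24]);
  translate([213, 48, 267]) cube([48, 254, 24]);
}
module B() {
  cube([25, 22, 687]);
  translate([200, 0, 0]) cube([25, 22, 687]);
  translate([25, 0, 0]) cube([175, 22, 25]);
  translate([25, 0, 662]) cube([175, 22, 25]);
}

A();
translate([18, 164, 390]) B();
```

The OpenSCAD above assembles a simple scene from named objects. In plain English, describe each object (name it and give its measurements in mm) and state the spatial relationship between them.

A is a simple wooden stool: a rectangular seat 261 mm (x) by 350 mm (y), 41 mm thick, top face at z = 390 mm, on four square legs, each 48×48 mm in cross-section. The legs rest on z = 0, each flush with a corner of the seat. Four stretchers, 48 mm wide and 24 mm tall, connect adjacent legs with their undersides at z = 267 mm, each running between the inner faces of the legs it joins and aligned with the legs' outer faces on the other axis.

B is a rectangular picture frame lying in the x–z plane (depth along y). The opening is 175 mm wide (x) by 637 mm tall (z), surrounded by a border 25 mm wide on all four sides. The frame is 22 mm deep and is made of two full-height vertical stiles with two horizontal rails fitted between them.

The picture frame is on top of the stool, centred.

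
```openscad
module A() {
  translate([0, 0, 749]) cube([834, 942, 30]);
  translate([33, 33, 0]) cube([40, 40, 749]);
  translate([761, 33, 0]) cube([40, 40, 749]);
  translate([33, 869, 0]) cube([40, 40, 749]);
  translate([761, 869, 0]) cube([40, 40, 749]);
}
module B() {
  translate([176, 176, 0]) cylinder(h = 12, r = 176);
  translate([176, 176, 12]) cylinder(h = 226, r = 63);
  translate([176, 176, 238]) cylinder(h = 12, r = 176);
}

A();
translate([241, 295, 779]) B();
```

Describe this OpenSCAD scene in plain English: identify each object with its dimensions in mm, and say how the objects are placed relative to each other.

A is a table with a 834×942 mm rectangular top, 30 mm thick, top surface at z = 779 mm, supported by four 40×40 mm square legs, each inset 33 mm from the nearest pair of top edges, running from the floor.

B is a spool: two coaxial disc flanges of radius 176 mm and thickness 12 mm, joined by a core cylinder of radius 63 mm and height 226 mm. The lower flange rests on z = 0 and the three cylinders share a vertical axis.

The spool is on top of the table, centred.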